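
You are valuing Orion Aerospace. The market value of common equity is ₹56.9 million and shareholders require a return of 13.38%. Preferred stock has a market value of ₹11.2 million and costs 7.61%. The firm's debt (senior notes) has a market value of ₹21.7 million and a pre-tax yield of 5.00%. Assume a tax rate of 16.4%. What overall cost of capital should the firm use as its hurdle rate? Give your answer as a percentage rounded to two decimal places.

10.44%

Total capital V = 56.9 + 11.2 + 21.7 = 89.8.
Equity: weight = 56.9/89.8 = 0.6336; cost = 13.38%.
Preferred: weight = 11.2/89.8 = 0.1247; cost = 7.61%.
Senior notes: weight = 21.7/89.8 = 0.2416; after-tax cost = 5% × (1 − 16.4%) = 4.1800%.
WACC = 0.6336 × 13.3800% + 0.1247 × 7.6100% + 0.2416 × 4.1800% = 10.4372%.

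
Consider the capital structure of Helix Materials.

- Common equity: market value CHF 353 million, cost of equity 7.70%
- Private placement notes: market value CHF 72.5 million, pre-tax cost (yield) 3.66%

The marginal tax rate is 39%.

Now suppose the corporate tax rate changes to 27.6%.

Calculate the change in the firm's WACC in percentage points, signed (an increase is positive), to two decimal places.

Current WACC:
Total capital V = 353 + 72.5 = 425.5.
Equity: weight = 353/425.5 = 0.8296; cost = 7.7%.
Private placement notes: weight = 72.5/425.5 = 0.1704; after-tax cost = 3.66% × (1 − 39%) = 2.2326%.
WACC = 0.8296 × 7.7000% + 0.1704 × 2.2326% = 6.7684%.
After the change:
Total capital V = 353 + 72.5 = 425.5.
Equity: weight = 353/425.5 = 0.8296; cost = 7.7%.
Private placement notes: weight = 72.5/425.5 = 0.1704; after-tax cost = 3.66% × (1 − 27.6%) = 2.6498%.
WACC = 0.8296 × 7.7000% + 0.1704 × 2.6498% = 6.8395%.
Change in WACC = 6.8395% − 6.7684% = 0.0711 pp.

+0.07 pp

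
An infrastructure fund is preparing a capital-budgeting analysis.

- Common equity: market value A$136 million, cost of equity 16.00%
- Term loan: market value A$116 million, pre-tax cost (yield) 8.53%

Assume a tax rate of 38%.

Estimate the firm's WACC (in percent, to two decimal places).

Total capital V = 136 + 116 = 252.
Equity: weight = 136/252 = 0.5397; cost = 16%.
Term loan: weight = 116/252 = 0.4603; after-tax cost = 8.53% × (1 − 38%) = 5.2886%.
WACC = 0.5397 × 16.0000% + 0.4603 × 5.2886% = 11.0694%.

11.07%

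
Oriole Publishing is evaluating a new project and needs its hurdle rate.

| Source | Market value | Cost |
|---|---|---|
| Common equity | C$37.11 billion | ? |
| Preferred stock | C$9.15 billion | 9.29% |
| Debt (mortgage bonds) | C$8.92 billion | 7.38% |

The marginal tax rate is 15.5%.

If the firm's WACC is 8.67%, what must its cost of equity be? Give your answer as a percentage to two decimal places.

9.10%

Total capital V = 37.11 + 9.15 + 8.92 = 55.18.
Equity weight = 37.11/55.18 = 0.6725.
Preferred weight = 9.15/55.18 = 0.1658.
Mortgage bonds weight = 8.92/55.18 = 0.1617.
Debt contribution = 0.1617 × 7.38% × (1 − 15.5%) = 1.0081%.
Preferred contribution = 0.1658 × 9.29% = 1.5405%.
Required equity contribution = 8.67% − 2.5486% = 6.1214%.
Re = 6.1214% / 0.6725 = 9.1022%.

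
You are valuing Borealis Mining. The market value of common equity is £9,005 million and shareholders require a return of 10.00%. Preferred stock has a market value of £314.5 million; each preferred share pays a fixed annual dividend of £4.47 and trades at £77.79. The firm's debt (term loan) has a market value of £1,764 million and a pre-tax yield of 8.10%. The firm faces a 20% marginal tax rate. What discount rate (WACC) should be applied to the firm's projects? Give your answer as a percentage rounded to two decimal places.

9.32%

Cost of preferred: Rp = 4.47 / 77.79 = 5.7462%.
Total capital V = 9005 + 314.5 + 1764 = 11083.5.
Equity: weight = 9005/11083.5 = 0.8125; cost = 10%.
Preferred: weight = 314.5/11083.5 = 0.0284; cost = 5.7462%.
Term loan: weight = 1764/11083.5 = 0.1592; after-tax cost = 8.1% × (1 − 20%) = 6.4800%.
WACC = 0.8125 × 10.0000% + 0.0284 × 5.7462% + 0.1592 × 6.4800% = 9.3191%.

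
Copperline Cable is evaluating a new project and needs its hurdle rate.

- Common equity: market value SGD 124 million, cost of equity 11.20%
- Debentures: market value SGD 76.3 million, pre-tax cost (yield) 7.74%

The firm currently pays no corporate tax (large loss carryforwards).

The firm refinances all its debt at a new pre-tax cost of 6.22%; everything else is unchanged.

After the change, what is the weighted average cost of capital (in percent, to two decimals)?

After the change:
Total capital V = 124 + 76.3 = 200.3.
Equity: weight = 124/200.3 = 0.6191; cost = 11.2%.
Debentures: weight = 76.3/200.3 = 0.3809; after-tax cost = 6.22% × (1 − 0%) = 6.2200%.
WACC = 0.6191 × 11.2000% + 0.3809 × 6.2200% = 9.3030%.

9.30%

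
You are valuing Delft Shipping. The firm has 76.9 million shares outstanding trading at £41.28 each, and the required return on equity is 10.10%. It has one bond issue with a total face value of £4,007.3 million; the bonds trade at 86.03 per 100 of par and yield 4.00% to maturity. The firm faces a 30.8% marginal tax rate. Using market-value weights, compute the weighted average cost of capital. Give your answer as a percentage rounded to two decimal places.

Market value of equity E = 41.28 × 76.9m = 3174.432m. Market value of debt D = 4007.3m × 86.03/100 = 3447.48019m.
Total capital V = 3174.432 + 3447.48019 = 6621.91219.
Equity: weight = 3174.432/6621.91219 = 0.4794; cost = 10.1%.
Bonds outstanding: weight = 3447.48019/6621.91219 = 0.5206; after-tax cost = 4% × (1 − 30.8%) = 2.7680%.
WACC = 0.4794 × 10.1000% + 0.5206 × 2.7680% = 6.2828%.

6.28%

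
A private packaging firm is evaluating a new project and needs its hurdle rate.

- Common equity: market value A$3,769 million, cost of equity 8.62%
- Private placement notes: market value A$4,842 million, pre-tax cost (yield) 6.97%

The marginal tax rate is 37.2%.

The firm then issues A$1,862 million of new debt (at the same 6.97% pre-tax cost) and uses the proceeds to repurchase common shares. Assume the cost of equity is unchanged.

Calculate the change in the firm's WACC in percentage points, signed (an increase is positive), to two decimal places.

Current WACC:
Total capital V = 3769 + 4842 = 8611.
Equity: weight = 3769/8611 = 0.4377; cost = 8.62%.
Private placement notes: weight = 4842/8611 = 0.5623; after-tax cost = 6.97% × (1 − 37.2%) = 4.3772%.
WACC = 0.4377 × 8.6200% + 0.5623 × 4.3772% = 6.2342%.
After the change:
Total capital V = 1907 + 6704 = 8611.
Equity: weight = 1907/8611 = 0.2215; cost = 8.62%.
Private placement notes: weight = 6704/8611 = 0.7785; after-tax cost = 6.97% × (1 − 37.2%) = 4.3772%.
WACC = 0.2215 × 8.6200% + 0.7785 × 4.3772% = 5.3168%.
Change in WACC = 5.3168% − 6.2342% = -0.9175 pp.

-0.92 pp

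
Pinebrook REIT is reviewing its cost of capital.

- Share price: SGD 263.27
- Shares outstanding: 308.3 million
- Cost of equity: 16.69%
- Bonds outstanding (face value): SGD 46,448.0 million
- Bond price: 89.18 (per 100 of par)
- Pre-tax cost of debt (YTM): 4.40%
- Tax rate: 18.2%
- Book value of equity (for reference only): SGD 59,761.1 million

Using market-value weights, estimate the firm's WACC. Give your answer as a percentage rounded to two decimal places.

12.27%

Market value of equity E = 263.27 × 308.3m = 81166.141m. Market value of debt D = 46448m × 89.18/100 = 41422.3264m.
Total capital V = 81166.141 + 41422.3264 = 122588.4674.
Equity: weight = 81166.141/122588.4674 = 0.6621; cost = 16.69%.
Bonds outstanding: weight = 41422.3264/122588.4674 = 0.3379; after-tax cost = 4.4% × (1 − 18.2%) = 3.5992%.
WACC = 0.6621 × 16.6900% + 0.3379 × 3.5992% = 12.2667%.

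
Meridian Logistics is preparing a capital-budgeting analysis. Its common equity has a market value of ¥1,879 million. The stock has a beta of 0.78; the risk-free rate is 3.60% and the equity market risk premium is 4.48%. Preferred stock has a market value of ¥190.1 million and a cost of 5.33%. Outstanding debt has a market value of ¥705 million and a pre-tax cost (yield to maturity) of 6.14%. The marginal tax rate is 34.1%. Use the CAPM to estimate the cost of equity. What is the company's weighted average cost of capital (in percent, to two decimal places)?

Cost of equity via CAPM: Re = 3.6% + 0.78 × 4.48% = 7.0944%.
Total capital V = 1879 + 190.1 + 705 = 2774.1.
Equity: weight = 1879/2774.1 = 0.6773; cost = 7.0944%.
Preferred: weight = 190.1/2774.1 = 0.0685; cost = 5.33%.
Debt: weight = 705/2774.1 = 0.2541; after-tax cost = 6.14% × (1 − 34.1%) = 4.0463%.
WACC = 0.6773 × 7.0944% + 0.0685 × 5.3300% + 0.2541 × 4.0463% = 6.1988%.

6.20%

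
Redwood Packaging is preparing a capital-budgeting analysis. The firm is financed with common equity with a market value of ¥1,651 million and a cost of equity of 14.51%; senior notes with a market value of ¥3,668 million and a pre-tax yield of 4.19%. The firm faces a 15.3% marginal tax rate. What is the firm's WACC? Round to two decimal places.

Total capital V = 1651 + 3668 = 5319.
Equity: weight = 1651/5319 = 0.3104; cost = 14.51%.
Senior notes: weight = 3668/5319 = 0.6896; after-tax cost = 4.19% × (1 − 15.3%) = 3.5489%.
WACC = 0.3104 × 14.5100% + 0.6896 × 3.5489% = 6.9512%.

6.95%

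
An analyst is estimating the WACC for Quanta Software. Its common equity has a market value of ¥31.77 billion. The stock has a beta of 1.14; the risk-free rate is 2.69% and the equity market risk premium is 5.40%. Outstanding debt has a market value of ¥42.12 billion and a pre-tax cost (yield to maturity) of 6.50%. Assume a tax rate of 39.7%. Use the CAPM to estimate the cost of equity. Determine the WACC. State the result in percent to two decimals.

6.04%

Cost of equity via CAPM: Re = 2.69% + 1.14 × 5.4% = 8.8460%.
Total capital V = 31.77 + 42.12 = 73.89.
Equity: weight = 31.77/73.89 = 0.4300; cost = 8.846%.
Debt: weight = 42.12/73.89 = 0.5700; after-tax cost = 6.5% × (1 − 39.7%) = 3.9195%.
WACC = 0.4300 × 8.8460% + 0.5700 × 3.9195% = 6.0377%.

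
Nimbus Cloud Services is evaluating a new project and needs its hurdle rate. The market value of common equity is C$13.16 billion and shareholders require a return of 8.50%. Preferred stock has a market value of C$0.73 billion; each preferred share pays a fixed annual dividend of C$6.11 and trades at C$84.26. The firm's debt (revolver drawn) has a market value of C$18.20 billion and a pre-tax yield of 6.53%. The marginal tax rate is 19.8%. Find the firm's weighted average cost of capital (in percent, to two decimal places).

6.62%

Cost of preferred: Rp = 6.11 / 84.26 = 7.2514%.
Total capital V = 13.16 + 0.73 + 18.2 = 32.09.
Equity: weight = 13.16/32.09 = 0.4101; cost = 8.5%.
Preferred: weight = 0.73/32.09 = 0.0227; cost = 7.2514%.
Revolver drawn: weight = 18.2/32.09 = 0.5672; after-tax cost = 6.53% × (1 − 19.8%) = 5.2371%.
WACC = 0.4101 × 8.5000% + 0.0227 × 7.2514% + 0.5672 × 5.2371% = 6.6210%.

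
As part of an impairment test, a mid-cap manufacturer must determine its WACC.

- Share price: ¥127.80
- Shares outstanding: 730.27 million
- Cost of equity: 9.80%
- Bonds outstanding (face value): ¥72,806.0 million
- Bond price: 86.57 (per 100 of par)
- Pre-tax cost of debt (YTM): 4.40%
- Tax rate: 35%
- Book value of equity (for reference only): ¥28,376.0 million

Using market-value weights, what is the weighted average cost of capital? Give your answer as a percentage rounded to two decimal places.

Market value of equity E = 127.8 × 730.27m = 93328.506m. Market value of debt D = 72806m × 86.57/100 = 63028.1542m.
Total capital V = 93328.506 + 63028.1542 = 156356.6602.
Equity: weight = 93328.506/156356.6602 = 0.5969; cost = 9.8%.
Bonds outstanding: weight = 63028.1542/156356.6602 = 0.4031; after-tax cost = 4.4% × (1 − 35%) = 2.8600%.
WACC = 0.5969 × 9.8000% + 0.4031 × 2.8600% = 7.0025%.

7.00%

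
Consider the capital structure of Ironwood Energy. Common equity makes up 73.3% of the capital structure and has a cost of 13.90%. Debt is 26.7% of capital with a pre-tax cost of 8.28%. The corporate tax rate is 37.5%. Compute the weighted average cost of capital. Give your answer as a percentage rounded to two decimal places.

After-tax cost of debt = 8.28% × (1 − 37.5%) = 5.1750%.
WACC = 0.733 × 13.9000% + 0.267 × 5.1750% = 11.5704%.

11.57%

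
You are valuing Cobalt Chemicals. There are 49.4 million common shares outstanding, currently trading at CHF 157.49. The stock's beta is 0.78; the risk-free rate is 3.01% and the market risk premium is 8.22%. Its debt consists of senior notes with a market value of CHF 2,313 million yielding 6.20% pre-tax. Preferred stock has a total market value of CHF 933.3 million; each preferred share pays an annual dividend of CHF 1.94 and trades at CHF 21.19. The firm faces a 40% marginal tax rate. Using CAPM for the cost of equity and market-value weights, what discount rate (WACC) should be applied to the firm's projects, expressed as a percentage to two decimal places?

8.20%

Cost of equity via CAPM: Re = 3.01% + 0.78 × 8.22% = 9.4216%.
Cost of preferred: Rp = 1.94 / 21.19 = 9.1553%.
Market value of equity E = 157.49 × 49.4m = 7780.006m.
Total capital V = 7780.006 + 933.3 + 2313 = 11026.306.
Equity: weight = 7780.006/11026.306 = 0.7056; cost = 9.4216%.
Preferred: weight = 933.3/11026.306 = 0.0846; cost = 9.1553%.
Senior notes: weight = 2313/11026.306 = 0.2098; after-tax cost = 6.2% × (1 − 40%) = 3.7200%.
WACC = 0.7056 × 9.4216% + 0.0846 × 9.1553% + 0.2098 × 3.7200% = 8.2030%.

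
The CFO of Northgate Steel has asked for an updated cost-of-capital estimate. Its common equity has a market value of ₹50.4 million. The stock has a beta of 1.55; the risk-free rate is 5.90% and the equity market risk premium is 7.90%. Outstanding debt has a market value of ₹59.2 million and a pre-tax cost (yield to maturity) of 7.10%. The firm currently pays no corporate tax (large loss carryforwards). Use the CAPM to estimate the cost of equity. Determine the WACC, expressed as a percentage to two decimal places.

12.18%

Cost of equity via CAPM: Re = 5.9% + 1.55 × 7.9% = 18.1450%.
Total capital V = 50.4 + 59.2 = 109.6.
Equity: weight = 50.4/109.6 = 0.4599; cost = 18.145%.
Debt: weight = 59.2/109.6 = 0.5401; after-tax cost = 7.1% × (1 − 0%) = 7.1000%.
WACC = 0.4599 × 18.1450% + 0.5401 × 7.1000% = 12.1791%.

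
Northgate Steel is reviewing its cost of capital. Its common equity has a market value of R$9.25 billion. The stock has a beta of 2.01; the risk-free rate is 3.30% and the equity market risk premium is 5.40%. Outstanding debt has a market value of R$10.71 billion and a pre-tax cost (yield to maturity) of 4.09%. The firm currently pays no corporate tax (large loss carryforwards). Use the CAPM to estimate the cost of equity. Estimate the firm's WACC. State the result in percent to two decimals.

8.75%

Cost of equity via CAPM: Re = 3.3% + 2.01 × 5.4% = 14.1540%.
Total capital V = 9.25 + 10.71 = 19.96.
Equity: weight = 9.25/19.96 = 0.4634; cost = 14.154%.
Debt: weight = 10.71/19.96 = 0.5366; after-tax cost = 4.09% × (1 − 0%) = 4.0900%.
WACC = 0.4634 × 14.1540% + 0.5366 × 4.0900% = 8.7539%.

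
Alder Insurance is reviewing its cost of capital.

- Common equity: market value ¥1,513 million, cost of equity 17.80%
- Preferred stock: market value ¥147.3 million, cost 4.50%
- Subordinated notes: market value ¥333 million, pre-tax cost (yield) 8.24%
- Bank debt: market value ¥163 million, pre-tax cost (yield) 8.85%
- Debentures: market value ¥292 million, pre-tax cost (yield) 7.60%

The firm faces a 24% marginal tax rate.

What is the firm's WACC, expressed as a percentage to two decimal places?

Total capital V = 1513 + 147.3 + 333 + 163 + 292 = 2448.3.
Equity: weight = 1513/2448.3 = 0.6180; cost = 17.8%.
Preferred: weight = 147.3/2448.3 = 0.0602; cost = 4.5%.
Subordinated notes: weight = 333/2448.3 = 0.1360; after-tax cost = 8.24% × (1 − 24%) = 6.2624%.
Bank debt: weight = 163/2448.3 = 0.0666; after-tax cost = 8.85% × (1 − 24%) = 6.7260%.
Debentures: weight = 292/2448.3 = 0.1193; after-tax cost = 7.6% × (1 − 24%) = 5.7760%.
WACC = 0.6180 × 17.8000% + 0.0602 × 4.5000% + 0.1360 × 6.2624% + 0.0666 × 6.7260% + 0.1193 × 5.7760% = 13.2592%.

13.26%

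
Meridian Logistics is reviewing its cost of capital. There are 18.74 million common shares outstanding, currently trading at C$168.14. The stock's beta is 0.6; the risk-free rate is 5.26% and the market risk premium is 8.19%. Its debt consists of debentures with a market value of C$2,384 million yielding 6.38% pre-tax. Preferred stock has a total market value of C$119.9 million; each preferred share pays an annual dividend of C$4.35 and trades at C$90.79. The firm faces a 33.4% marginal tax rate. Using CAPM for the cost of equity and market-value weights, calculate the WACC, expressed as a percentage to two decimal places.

7.56%

Cost of equity via CAPM: Re = 5.26% + 0.6 × 8.19% = 10.1740%.
Cost of preferred: Rp = 4.35 / 90.79 = 4.7913%.
Market value of equity E = 168.14 × 18.74m = 3150.9436m.
Total capital V = 3150.9436 + 119.9 + 2384 = 5654.8436.
Equity: weight = 3150.9436/5654.8436 = 0.5572; cost = 10.174%.
Preferred: weight = 119.9/5654.8436 = 0.0212; cost = 4.7913%.
Debentures: weight = 2384/5654.8436 = 0.4216; after-tax cost = 6.38% × (1 − 33.4%) = 4.2491%.
WACC = 0.5572 × 10.1740% + 0.0212 × 4.7913% + 0.4216 × 4.2491% = 7.5620%.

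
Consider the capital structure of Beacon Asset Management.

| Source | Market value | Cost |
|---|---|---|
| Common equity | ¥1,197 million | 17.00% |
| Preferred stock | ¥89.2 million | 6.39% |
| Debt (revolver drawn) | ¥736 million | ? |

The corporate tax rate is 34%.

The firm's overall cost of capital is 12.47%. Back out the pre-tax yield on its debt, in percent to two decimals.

Total capital V = 1197 + 89.2 + 736 = 2022.2.
Equity weight = 1197/2022.2 = 0.5919.
Preferred weight = 89.2/2022.2 = 0.0441.
Revolver drawn weight = 736/2022.2 = 0.3640.
Equity contribution = 0.5919 × 17% = 10.0628%.
Preferred contribution = 0.0441 × 6.39% = 0.2819%.
Remaining for debt = 12.47% − 10.3447% = 2.1253%.
Rd × (1 − 34%) × 0.3640 = 2.1253%  ⇒  Rd = 8.8477%.

8.85%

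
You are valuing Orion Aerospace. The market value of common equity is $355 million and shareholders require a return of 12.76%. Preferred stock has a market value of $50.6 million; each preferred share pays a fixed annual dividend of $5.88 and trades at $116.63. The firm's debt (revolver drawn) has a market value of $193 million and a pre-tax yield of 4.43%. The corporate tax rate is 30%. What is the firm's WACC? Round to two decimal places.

Cost of preferred: Rp = 5.88 / 116.63 = 5.0416%.
Total capital V = 355 + 50.6 + 193 = 598.6.
Equity: weight = 355/598.6 = 0.5931; cost = 12.76%.
Preferred: weight = 50.6/598.6 = 0.0845; cost = 5.0416%.
Revolver drawn: weight = 193/598.6 = 0.3224; after-tax cost = 4.43% × (1 − 30%) = 3.1010%.
WACC = 0.5931 × 12.7600% + 0.0845 × 5.0416% + 0.3224 × 3.1010% = 8.9933%.

8.99%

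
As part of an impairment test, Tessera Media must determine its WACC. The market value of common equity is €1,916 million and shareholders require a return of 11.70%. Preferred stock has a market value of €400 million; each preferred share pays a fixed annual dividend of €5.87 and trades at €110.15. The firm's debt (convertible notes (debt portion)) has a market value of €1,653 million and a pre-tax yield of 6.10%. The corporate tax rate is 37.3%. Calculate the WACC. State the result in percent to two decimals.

Cost of preferred: Rp = 5.87 / 110.15 = 5.3291%.
Total capital V = 1916 + 400 + 1653 = 3969.
Equity: weight = 1916/3969 = 0.4827; cost = 11.7%.
Preferred: weight = 400/3969 = 0.1008; cost = 5.3291%.
Convertible notes (debt portion): weight = 1653/3969 = 0.4165; after-tax cost = 6.1% × (1 − 37.3%) = 3.8247%.
WACC = 0.4827 × 11.7000% + 0.1008 × 5.3291% + 0.4165 × 3.8247% = 7.7780%.

7.78%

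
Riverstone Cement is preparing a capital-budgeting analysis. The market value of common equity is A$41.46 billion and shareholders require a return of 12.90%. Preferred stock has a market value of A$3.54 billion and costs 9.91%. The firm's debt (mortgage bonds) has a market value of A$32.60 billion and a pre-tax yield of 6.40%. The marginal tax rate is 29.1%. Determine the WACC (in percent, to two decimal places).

Total capital V = 41.46 + 3.54 + 32.6 = 77.6.
Equity: weight = 41.46/77.6 = 0.5343; cost = 12.9%.
Preferred: weight = 3.54/77.6 = 0.0456; cost = 9.91%.
Mortgage bonds: weight = 32.6/77.6 = 0.4201; after-tax cost = 6.4% × (1 − 29.1%) = 4.5376%.
WACC = 0.5343 × 12.9000% + 0.0456 × 9.9100% + 0.4201 × 4.5376% = 9.2505%.

9.25%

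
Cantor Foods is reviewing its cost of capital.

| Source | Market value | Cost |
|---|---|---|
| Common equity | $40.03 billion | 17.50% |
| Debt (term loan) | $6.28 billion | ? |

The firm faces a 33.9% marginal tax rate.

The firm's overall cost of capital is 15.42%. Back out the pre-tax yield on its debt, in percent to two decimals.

3.27%

Total capital V = 40.03 + 6.28 = 46.31.
Equity weight = 40.03/46.31 = 0.8644.
Term loan weight = 6.28/46.31 = 0.1356.
Equity contribution = 0.8644 × 17.5% = 15.1269%.
Remaining for debt = 15.42% − 15.1269% = 0.2931%.
Rd × (1 − 33.9%) × 0.1356 = 0.2931%  ⇒  Rd = 3.2703%.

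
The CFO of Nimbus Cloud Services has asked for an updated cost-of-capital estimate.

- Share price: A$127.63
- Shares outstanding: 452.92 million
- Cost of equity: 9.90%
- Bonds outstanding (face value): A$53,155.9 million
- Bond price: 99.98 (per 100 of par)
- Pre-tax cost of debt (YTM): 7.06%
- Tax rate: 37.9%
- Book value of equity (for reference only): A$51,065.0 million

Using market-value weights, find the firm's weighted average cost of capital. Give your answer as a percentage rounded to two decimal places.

7.26%

Market value of equity E = 127.63 × 452.92m = 57806.1796m. Market value of debt D = 53155.9m × 99.98/100 = 53145.26882m.
Total capital V = 57806.1796 + 53145.26882 = 110951.44842.
Equity: weight = 57806.1796/110951.44842 = 0.5210; cost = 9.9%.
Bonds outstanding: weight = 53145.26882/110951.44842 = 0.4790; after-tax cost = 7.06% × (1 − 37.9%) = 4.3843%.
WACC = 0.5210 × 9.9000% + 0.4790 × 4.3843% = 7.2580%.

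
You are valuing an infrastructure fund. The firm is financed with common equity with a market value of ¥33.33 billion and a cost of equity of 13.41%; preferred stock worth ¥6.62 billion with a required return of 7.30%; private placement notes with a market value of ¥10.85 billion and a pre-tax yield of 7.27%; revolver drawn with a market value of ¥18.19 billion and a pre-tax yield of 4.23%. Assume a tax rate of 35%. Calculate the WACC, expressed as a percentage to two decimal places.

8.65%

Total capital V = 33.33 + 6.62 + 10.85 + 18.19 = 68.99.
Equity: weight = 33.33/68.99 = 0.4831; cost = 13.41%.
Preferred: weight = 6.62/68.99 = 0.0960; cost = 7.3%.
Private placement notes: weight = 10.85/68.99 = 0.1573; after-tax cost = 7.27% × (1 − 35%) = 4.7255%.
Revolver drawn: weight = 18.19/68.99 = 0.2637; after-tax cost = 4.23% × (1 − 35%) = 2.7495%.
WACC = 0.4831 × 13.4100% + 0.0960 × 7.3000% + 0.1573 × 4.7255% + 0.2637 × 2.7495% = 8.6471%.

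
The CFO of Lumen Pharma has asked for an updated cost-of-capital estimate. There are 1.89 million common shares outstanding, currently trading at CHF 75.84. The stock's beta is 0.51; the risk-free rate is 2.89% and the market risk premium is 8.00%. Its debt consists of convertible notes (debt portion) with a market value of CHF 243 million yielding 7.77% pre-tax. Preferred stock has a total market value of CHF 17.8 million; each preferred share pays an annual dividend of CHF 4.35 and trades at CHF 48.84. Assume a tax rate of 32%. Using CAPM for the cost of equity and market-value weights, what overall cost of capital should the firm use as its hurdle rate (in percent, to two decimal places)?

Cost of equity via CAPM: Re = 2.89% + 0.51 × 8.0% = 6.9700%.
Cost of preferred: Rp = 4.35 / 48.84 = 8.9066%.
Market value of equity E = 75.84 × 1.89m = 143.3376m.
Total capital V = 143.3376 + 17.8 + 243 = 404.1376.
Equity: weight = 143.3376/404.1376 = 0.3547; cost = 6.97%.
Preferred: weight = 17.8/404.1376 = 0.0440; cost = 8.9066%.
Convertible notes (debt portion): weight = 243/404.1376 = 0.6013; after-tax cost = 7.77% × (1 − 32%) = 5.2836%.
WACC = 0.3547 × 6.9700% + 0.0440 × 8.9066% + 0.6013 × 5.2836% = 6.0413%.

6.04%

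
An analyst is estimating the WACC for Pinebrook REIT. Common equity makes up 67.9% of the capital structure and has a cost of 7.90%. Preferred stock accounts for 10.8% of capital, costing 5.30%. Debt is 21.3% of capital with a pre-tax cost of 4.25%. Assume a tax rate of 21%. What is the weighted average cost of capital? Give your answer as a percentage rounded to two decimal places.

6.65%

After-tax cost of debt = 4.25% × (1 − 21%) = 3.3575%.
WACC = 0.679 × 7.9000% + 0.108 × 5.3000% + 0.213 × 3.3575% = 6.6516%.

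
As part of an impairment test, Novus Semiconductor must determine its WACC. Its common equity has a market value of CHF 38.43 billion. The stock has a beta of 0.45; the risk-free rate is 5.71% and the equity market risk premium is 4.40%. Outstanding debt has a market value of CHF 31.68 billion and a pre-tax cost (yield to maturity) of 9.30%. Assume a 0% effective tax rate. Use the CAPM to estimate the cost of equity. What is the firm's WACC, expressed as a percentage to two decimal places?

Cost of equity via CAPM: Re = 5.71% + 0.45 × 4.4% = 7.6900%.
Total capital V = 38.43 + 31.68 = 70.11.
Equity: weight = 38.43/70.11 = 0.5481; cost = 7.69%.
Debt: weight = 31.68/70.11 = 0.4519; after-tax cost = 9.3% × (1 − 0%) = 9.3000%.
WACC = 0.5481 × 7.6900% + 0.4519 × 9.3000% = 8.4175%.

8.42%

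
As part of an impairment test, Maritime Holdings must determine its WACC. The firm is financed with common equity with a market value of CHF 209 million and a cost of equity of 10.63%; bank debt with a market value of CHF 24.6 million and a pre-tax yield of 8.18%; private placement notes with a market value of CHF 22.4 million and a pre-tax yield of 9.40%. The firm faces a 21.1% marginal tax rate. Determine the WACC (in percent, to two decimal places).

Total capital V = 209 + 24.6 + 22.4 = 256.
Equity: weight = 209/256 = 0.8164; cost = 10.63%.
Bank debt: weight = 24.6/256 = 0.0961; after-tax cost = 8.18% × (1 − 21.1%) = 6.4540%.
Private placement notes: weight = 22.4/256 = 0.0875; after-tax cost = 9.4% × (1 − 21.1%) = 7.4166%.
WACC = 0.8164 × 10.6300% + 0.0961 × 6.4540% + 0.0875 × 7.4166% = 9.9475%.

9.95%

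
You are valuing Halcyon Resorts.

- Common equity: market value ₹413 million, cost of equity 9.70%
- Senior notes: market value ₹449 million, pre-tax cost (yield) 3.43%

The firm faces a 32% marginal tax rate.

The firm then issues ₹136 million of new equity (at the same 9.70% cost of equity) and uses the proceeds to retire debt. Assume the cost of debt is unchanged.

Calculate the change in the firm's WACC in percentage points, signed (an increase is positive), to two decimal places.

+1.16 pp

Current WACC:
Total capital V = 413 + 449 = 862.
Equity: weight = 413/862 = 0.4791; cost = 9.7%.
Senior notes: weight = 449/862 = 0.5209; after-tax cost = 3.43% × (1 − 32%) = 2.3324%.
WACC = 0.4791 × 9.7000% + 0.5209 × 2.3324% = 5.8624%.
After the change:
Total capital V = 549 + 313 = 862.
Equity: weight = 549/862 = 0.6369; cost = 9.7%.
Senior notes: weight = 313/862 = 0.3631; after-tax cost = 3.43% × (1 − 32%) = 2.3324%.
WACC = 0.6369 × 9.7000% + 0.3631 × 2.3324% = 7.0248%.
Change in WACC = 7.0248% − 5.8624% = 1.1624 pp.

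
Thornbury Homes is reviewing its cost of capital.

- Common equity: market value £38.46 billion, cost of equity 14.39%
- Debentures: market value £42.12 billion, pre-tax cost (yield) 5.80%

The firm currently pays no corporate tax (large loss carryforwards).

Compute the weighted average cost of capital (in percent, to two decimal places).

9.90%

Total capital V = 38.46 + 42.12 = 80.58.
Equity: weight = 38.46/80.58 = 0.4773; cost = 14.39%.
Debentures: weight = 42.12/80.58 = 0.5227; after-tax cost = 5.8% × (1 − 0%) = 5.8000%.
WACC = 0.4773 × 14.3900% + 0.5227 × 5.8000% = 9.8999%.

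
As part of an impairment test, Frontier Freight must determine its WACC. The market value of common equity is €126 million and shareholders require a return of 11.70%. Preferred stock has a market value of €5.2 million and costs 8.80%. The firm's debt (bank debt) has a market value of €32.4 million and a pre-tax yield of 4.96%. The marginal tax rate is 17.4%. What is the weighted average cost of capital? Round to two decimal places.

10.10%

Total capital V = 126 + 5.2 + 32.4 = 163.6.
Equity: weight = 126/163.6 = 0.7702; cost = 11.7%.
Preferred: weight = 5.2/163.6 = 0.0318; cost = 8.8%.
Bank debt: weight = 32.4/163.6 = 0.1980; after-tax cost = 4.96% × (1 − 17.4%) = 4.0970%.
WACC = 0.7702 × 11.7000% + 0.0318 × 8.8000% + 0.1980 × 4.0970% = 10.1021%.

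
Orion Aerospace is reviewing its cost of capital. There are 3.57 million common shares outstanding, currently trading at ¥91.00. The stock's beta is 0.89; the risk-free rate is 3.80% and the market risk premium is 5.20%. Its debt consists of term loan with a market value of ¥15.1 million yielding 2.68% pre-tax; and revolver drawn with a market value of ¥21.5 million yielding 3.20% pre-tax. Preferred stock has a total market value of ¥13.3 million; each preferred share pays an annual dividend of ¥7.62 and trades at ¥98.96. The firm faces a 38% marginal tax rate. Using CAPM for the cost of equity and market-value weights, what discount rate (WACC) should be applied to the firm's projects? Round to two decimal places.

7.76%

Cost of equity via CAPM: Re = 3.8% + 0.89 × 5.2% = 8.4280%.
Cost of preferred: Rp = 7.62 / 98.96 = 7.7001%.
Market value of equity E = 91.0 × 3.57m = 324.87m.
Total capital V = 324.87 + 13.3 + 15.1 + 21.5 = 374.77.
Equity: weight = 324.87/374.77 = 0.8669; cost = 8.428%.
Preferred: weight = 13.3/374.77 = 0.0355; cost = 7.7001%.
Term loan: weight = 15.1/374.77 = 0.0403; after-tax cost = 2.68% × (1 − 38%) = 1.6616%.
Revolver drawn: weight = 21.5/374.77 = 0.0574; after-tax cost = 3.2% × (1 − 38%) = 1.9840%.
WACC = 0.8669 × 8.4280% + 0.0355 × 7.7001% + 0.0403 × 1.6616% + 0.0574 × 1.9840% = 7.7599%.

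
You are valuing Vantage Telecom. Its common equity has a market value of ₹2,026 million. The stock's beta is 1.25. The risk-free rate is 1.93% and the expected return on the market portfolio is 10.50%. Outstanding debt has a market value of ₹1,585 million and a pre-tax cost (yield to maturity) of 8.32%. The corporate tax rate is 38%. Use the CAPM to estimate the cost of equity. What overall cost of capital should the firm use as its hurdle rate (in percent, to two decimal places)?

Market risk premium = 10.5% − 1.93% = 8.57%.
Cost of equity via CAPM: Re = 1.93% + 1.25 × 8.57% = 12.6425%.
Total capital V = 2026 + 1585 = 3611.
Equity: weight = 2026/3611 = 0.5611; cost = 12.6425%.
Debt: weight = 1585/3611 = 0.4389; after-tax cost = 8.32% × (1 − 38%) = 5.1584%.
WACC = 0.5611 × 12.6425% + 0.4389 × 5.1584% = 9.3575%.

9.36%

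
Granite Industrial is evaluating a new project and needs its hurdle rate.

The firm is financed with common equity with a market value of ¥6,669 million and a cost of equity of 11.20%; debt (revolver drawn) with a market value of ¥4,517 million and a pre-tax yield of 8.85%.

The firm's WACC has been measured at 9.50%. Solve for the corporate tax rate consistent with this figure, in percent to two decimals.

Total capital V = 6669 + 4517 = 11186.
Equity weight = 6669/11186 = 0.5962.
Revolver drawn weight = 4517/11186 = 0.4038.
Equity contribution = 0.5962 × 11.2% = 6.6773%.
Debt contribution must be 9.5% − 6.6773% = 2.8227%.
0.4038 × 8.85% × (1 − T) = 2.8227%  ⇒  (1 − T) = 0.7898.
T = 21.0160%.

21.02%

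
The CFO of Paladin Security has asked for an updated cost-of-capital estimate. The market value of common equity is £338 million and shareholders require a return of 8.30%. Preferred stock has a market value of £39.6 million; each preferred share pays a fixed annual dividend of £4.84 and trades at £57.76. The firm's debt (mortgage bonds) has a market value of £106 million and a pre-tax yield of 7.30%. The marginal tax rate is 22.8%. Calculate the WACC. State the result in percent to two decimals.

Cost of preferred: Rp = 4.84 / 57.76 = 8.3795%.
Total capital V = 338 + 39.6 + 106 = 483.6.
Equity: weight = 338/483.6 = 0.6989; cost = 8.3%.
Preferred: weight = 39.6/483.6 = 0.0819; cost = 8.3795%.
Mortgage bonds: weight = 106/483.6 = 0.2192; after-tax cost = 7.3% × (1 − 22.8%) = 5.6356%.
WACC = 0.6989 × 8.3000% + 0.0819 × 8.3795% + 0.2192 × 5.6356% = 7.7225%.

7.72%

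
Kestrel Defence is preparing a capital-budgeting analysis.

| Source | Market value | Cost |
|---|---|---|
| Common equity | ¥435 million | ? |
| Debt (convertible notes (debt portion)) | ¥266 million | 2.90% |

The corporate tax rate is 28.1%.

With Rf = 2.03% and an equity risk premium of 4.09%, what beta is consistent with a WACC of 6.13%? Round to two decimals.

Total capital V = 435 + 266 = 701.
Equity weight = 435/701 = 0.6205.
Convertible notes (debt portion) weight = 266/701 = 0.3795.
Debt contribution = 0.3795 × 2.9% × (1 − 28.1%) = 0.7912%.
Required equity contribution = 6.13% − 0.7912% = 5.3388%  ⇒  Re = 8.6034%.
CAPM: 8.6034% = 2.03% + β × 4.09%  ⇒  β = 1.6072.

1.61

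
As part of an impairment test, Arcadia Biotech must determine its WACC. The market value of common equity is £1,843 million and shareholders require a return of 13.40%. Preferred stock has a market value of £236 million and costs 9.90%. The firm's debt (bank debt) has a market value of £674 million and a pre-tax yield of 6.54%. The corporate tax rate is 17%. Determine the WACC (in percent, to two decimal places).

Total capital V = 1843 + 236 + 674 = 2753.
Equity: weight = 1843/2753 = 0.6695; cost = 13.4%.
Preferred: weight = 236/2753 = 0.0857; cost = 9.9%.
Bank debt: weight = 674/2753 = 0.2448; after-tax cost = 6.54% × (1 − 17%) = 5.4282%.
WACC = 0.6695 × 13.4000% + 0.0857 × 9.9000% + 0.2448 × 5.4282% = 11.1483%.

11.15%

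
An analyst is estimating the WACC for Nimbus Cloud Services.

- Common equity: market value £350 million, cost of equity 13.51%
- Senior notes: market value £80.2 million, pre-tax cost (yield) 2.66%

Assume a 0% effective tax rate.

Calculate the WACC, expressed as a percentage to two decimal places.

Total capital V = 350 + 80.2 = 430.2.
Equity: weight = 350/430.2 = 0.8136; cost = 13.51%.
Senior notes: weight = 80.2/430.2 = 0.1864; after-tax cost = 2.66% × (1 − 0%) = 2.6600%.
WACC = 0.8136 × 13.5100% + 0.1864 × 2.6600% = 11.4873%.

11.49%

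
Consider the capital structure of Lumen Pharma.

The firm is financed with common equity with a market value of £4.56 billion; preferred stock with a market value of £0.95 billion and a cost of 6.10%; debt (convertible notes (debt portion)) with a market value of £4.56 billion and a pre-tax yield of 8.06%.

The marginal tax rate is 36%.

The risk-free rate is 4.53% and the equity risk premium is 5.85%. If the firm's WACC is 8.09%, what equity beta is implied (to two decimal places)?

Total capital V = 4.56 + 0.95 + 4.56 = 10.07.
Equity weight = 4.56/10.07 = 0.4528.
Preferred weight = 0.95/10.07 = 0.0943.
Convertible notes (debt portion) weight = 4.56/10.07 = 0.4528.
Debt contribution = 0.4528 × 8.06% × (1 − 36%) = 2.3359%.
Preferred contribution = 0.0943 × 6.1% = 0.5755%.
Required equity contribution = 8.09% − 2.9114% = 5.1786%  ⇒  Re = 11.4362%.
CAPM: 11.4362% = 4.53% + β × 5.85%  ⇒  β = 1.1805.

1.18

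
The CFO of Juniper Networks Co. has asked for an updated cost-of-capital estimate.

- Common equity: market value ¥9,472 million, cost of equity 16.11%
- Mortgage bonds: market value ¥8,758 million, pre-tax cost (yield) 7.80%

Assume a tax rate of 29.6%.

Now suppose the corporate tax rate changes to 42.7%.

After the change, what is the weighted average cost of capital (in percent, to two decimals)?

10.52%

After the change:
Total capital V = 9472 + 8758 = 18230.
Equity: weight = 9472/18230 = 0.5196; cost = 16.11%.
Mortgage bonds: weight = 8758/18230 = 0.4804; after-tax cost = 7.8% × (1 − 42.7%) = 4.4694%.
WACC = 0.5196 × 16.1100% + 0.4804 × 4.4694% = 10.5177%.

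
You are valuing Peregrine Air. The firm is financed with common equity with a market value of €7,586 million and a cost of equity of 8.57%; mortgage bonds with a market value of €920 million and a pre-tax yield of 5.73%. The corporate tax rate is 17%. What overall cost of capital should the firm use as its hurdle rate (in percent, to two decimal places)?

8.16%

Total capital V = 7586 + 920 = 8506.
Equity: weight = 7586/8506 = 0.8918; cost = 8.57%.
Mortgage bonds: weight = 920/8506 = 0.1082; after-tax cost = 5.73% × (1 − 17%) = 4.7559%.
WACC = 0.8918 × 8.5700% + 0.1082 × 4.7559% = 8.1575%.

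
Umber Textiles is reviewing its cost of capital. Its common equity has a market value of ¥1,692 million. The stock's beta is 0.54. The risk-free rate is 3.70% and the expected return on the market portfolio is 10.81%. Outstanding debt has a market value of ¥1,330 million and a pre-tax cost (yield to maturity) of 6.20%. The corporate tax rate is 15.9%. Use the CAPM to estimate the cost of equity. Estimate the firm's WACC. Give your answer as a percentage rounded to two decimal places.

6.52%

Market risk premium = 10.81% − 3.7% = 7.11%.
Cost of equity via CAPM: Re = 3.7% + 0.54 × 7.11% = 7.5394%.
Total capital V = 1692 + 1330 = 3022.
Equity: weight = 1692/3022 = 0.5599; cost = 7.5394%.
Debt: weight = 1330/3022 = 0.4401; after-tax cost = 6.2% × (1 − 15.9%) = 5.2142%.
WACC = 0.5599 × 7.5394% + 0.4401 × 5.2142% = 6.5161%.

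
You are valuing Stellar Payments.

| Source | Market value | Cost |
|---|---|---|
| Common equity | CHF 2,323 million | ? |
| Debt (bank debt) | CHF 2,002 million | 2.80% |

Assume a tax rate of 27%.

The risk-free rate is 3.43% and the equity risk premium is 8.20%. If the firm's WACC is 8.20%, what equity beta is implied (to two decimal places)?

1.23

Total capital V = 2323 + 2002 = 4325.
Equity weight = 2323/4325 = 0.5371.
Bank debt weight = 2002/4325 = 0.4629.
Debt contribution = 0.4629 × 2.8% × (1 − 27%) = 0.9461%.
Required equity contribution = 8.2% − 0.9461% = 7.2539%  ⇒  Re = 13.5053%.
CAPM: 13.5053% = 3.43% + β × 8.2%  ⇒  β = 1.2287.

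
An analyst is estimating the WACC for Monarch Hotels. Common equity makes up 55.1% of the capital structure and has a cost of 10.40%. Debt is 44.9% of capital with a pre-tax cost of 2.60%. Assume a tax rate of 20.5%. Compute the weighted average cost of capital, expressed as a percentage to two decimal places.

After-tax cost of debt = 2.6% × (1 − 20.5%) = 2.0670%.
WACC = 0.551 × 10.4000% + 0.449 × 2.0670% = 6.6585%.

6.66%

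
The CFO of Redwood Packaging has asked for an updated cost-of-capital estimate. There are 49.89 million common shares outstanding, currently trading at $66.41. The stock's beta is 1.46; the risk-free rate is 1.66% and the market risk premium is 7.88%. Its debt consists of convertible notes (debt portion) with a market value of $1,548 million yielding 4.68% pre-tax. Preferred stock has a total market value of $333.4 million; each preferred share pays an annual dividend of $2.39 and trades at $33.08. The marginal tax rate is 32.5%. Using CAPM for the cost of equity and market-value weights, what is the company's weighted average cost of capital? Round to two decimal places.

Cost of equity via CAPM: Re = 1.66% + 1.46 × 7.88% = 13.1648%.
Cost of preferred: Rp = 2.39 / 33.08 = 7.2249%.
Market value of equity E = 66.41 × 49.89m = 3313.1949m.
Total capital V = 3313.1949 + 333.4 + 1548 = 5194.5949.
Equity: weight = 3313.1949/5194.5949 = 0.6378; cost = 13.1648%.
Preferred: weight = 333.4/5194.5949 = 0.0642; cost = 7.2249%.
Convertible notes (debt portion): weight = 1548/5194.5949 = 0.2980; after-tax cost = 4.68% × (1 − 32.5%) = 3.1590%.
WACC = 0.6378 × 13.1648% + 0.0642 × 7.2249% + 0.2980 × 3.1590% = 9.8018%.

9.80%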